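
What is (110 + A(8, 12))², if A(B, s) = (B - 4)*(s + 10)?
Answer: 39204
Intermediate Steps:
A(B, s) = (-4 + B)*(10 + s)
(110 + A(8, 12))² = (110 + (-40 - 4*12 + 10*8 + 8*12))² = (110 + (-40 - 48 + 80 + 96))² = (110 + 88)² = 198² = 39204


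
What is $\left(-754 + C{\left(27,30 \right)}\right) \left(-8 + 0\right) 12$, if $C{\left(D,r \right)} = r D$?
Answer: $-5376$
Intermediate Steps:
$C{\left(D,r \right)} = D r$
$\left(-754 + C{\left(27,30 \right)}\right) \left(-8 + 0\right) 12 = \left(-754 + 27 \cdot 30\right) \left(-8 + 0\right) 12 = \left(-754 + 810\right) \left(\left(-8\right) 12\right) = 56 \left(-96\right) = -5376$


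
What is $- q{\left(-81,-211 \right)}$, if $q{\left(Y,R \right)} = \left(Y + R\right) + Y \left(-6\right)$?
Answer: $-194$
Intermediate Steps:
$q{\left(Y,R \right)} = R - 5 Y$ ($q{\left(Y,R \right)} = \left(R + Y\right) - 6 Y = R - 5 Y$)
$- q{\left(-81,-211 \right)} = - (-211 - -405) = - (-211 + 405) = \left(-1\right) 194 = -194$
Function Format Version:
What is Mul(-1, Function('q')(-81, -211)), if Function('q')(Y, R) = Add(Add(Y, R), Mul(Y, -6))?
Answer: -194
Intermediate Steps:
Function('q')(Y, R) = Add(R, Mul(-5, Y)) (Function('q')(Y, R) = Add(Add(R, Y), Mul(-6, Y)) = Add(R, Mul(-5, Y)))
Mul(-1, Function('q')(-81, -211)) = Mul(-1, Add(-211, Mul(-5, -81))) = Mul(-1, Add(-211, 405)) = Mul(-1, 194) = -194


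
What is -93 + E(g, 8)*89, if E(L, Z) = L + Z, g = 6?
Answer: 1153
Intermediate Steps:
-93 + E(g, 8)*89 = -93 + (6 + 8)*89 = -93 + 14*89 = -93 + 1246 = 1153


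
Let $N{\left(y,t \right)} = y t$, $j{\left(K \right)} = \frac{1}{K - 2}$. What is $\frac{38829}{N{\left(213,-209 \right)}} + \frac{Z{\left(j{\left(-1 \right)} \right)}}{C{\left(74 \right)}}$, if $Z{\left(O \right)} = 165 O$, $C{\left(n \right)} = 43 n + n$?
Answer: $- \frac{3905323}{4392344} \approx -0.88912$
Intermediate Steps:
$C{\left(n \right)} = 44 n$
$j{\left(K \right)} = \frac{1}{-2 + K}$
$N{\left(y,t \right)} = t y$
$\frac{38829}{N{\left(213,-209 \right)}} + \frac{Z{\left(j{\left(-1 \right)} \right)}}{C{\left(74 \right)}} = \frac{38829}{\left(-209\right) 213} + \frac{165 \frac{1}{-2 - 1}}{44 \cdot 74} = \frac{38829}{-44517} + \frac{165 \frac{1}{-3}}{3256} = 38829 \left(- \frac{1}{44517}\right) + 165 \left(- \frac{1}{3}\right) \frac{1}{3256} = - \frac{12943}{14839} - \frac{5}{296} = - \frac{3905323}{4392344}$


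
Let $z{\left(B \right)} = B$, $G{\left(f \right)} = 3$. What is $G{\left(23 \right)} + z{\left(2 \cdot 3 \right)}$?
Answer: $9$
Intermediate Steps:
$G{\left(23 \right)} + z{\left(2 \cdot 3 \right)} = 3 + 2 \cdot 3 = 3 + 6 = 9$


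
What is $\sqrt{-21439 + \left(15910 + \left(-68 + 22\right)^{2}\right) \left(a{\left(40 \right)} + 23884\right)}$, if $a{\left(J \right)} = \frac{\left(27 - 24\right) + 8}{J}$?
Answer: $\frac{\sqrt{43051650215}}{10} \approx 20749.0$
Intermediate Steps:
$a{\left(J \right)} = \frac{11}{J}$ ($a{\left(J \right)} = \frac{3 + 8}{J} = \frac{11}{J}$)
$\sqrt{-21439 + \left(15910 + \left(-68 + 22\right)^{2}\right) \left(a{\left(40 \right)} + 23884\right)} = \sqrt{-21439 + \left(15910 + \left(-68 + 22\right)^{2}\right) \left(\frac{11}{40} + 23884\right)} = \sqrt{-21439 + \left(15910 + \left(-46\right)^{2}\right) \left(11 \cdot \frac{1}{40} + 23884\right)} = \sqrt{-21439 + \left(15910 + 2116\right) \left(\frac{11}{40} + 23884\right)} = \sqrt{-21439 + 18026 \cdot \frac{955371}{40}} = \sqrt{-21439 + \frac{8610758823}{20}} = \sqrt{\frac{8610330043}{20}} = \frac{\sqrt{43051650215}}{10}$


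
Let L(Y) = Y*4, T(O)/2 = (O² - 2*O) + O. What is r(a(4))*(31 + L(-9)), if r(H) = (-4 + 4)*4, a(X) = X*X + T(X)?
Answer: 0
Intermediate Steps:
T(O) = -2*O + 2*O² (T(O) = 2*((O² - 2*O) + O) = 2*(O² - O) = -2*O + 2*O²)
L(Y) = 4*Y
a(X) = X² + 2*X*(-1 + X) (a(X) = X*X + 2*X*(-1 + X) = X² + 2*X*(-1 + X))
r(H) = 0 (r(H) = 0*4 = 0)
r(a(4))*(31 + L(-9)) = 0*(31 + 4*(-9)) = 0*(31 - 36) = 0*(-5) = 0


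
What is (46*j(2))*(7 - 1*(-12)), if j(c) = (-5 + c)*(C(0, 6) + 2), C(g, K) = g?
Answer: -5244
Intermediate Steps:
j(c) = -10 + 2*c (j(c) = (-5 + c)*(0 + 2) = (-5 + c)*2 = -10 + 2*c)
(46*j(2))*(7 - 1*(-12)) = (46*(-10 + 2*2))*(7 - 1*(-12)) = (46*(-10 + 4))*(7 + 12) = (46*(-6))*19 = -276*19 = -5244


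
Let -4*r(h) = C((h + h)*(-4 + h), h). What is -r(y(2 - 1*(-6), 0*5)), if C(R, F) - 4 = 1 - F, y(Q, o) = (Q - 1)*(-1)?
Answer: 3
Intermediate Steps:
y(Q, o) = 1 - Q (y(Q, o) = (-1 + Q)*(-1) = 1 - Q)
C(R, F) = 5 - F (C(R, F) = 4 + (1 - F) = 5 - F)
r(h) = -5/4 + h/4 (r(h) = -(5 - h)/4 = -5/4 + h/4)
-r(y(2 - 1*(-6), 0*5)) = -(-5/4 + (1 - (2 - 1*(-6)))/4) = -(-5/4 + (1 - (2 + 6))/4) = -(-5/4 + (1 - 1*8)/4) = -(-5/4 + (1 - 8)/4) = -(-5/4 + (¼)*(-7)) = -(-5/4 - 7/4) = -1*(-3) = 3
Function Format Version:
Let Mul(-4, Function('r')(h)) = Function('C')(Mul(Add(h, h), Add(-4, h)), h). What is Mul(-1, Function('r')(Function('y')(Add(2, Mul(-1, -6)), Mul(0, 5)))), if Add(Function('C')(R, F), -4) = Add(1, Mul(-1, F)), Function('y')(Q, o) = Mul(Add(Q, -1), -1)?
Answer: 3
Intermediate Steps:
Function('y')(Q, o) = Add(1, Mul(-1, Q)) (Function('y')(Q, o) = Mul(Add(-1, Q), -1) = Add(1, Mul(-1, Q)))
Function('C')(R, F) = Add(5, Mul(-1, F)) (Function('C')(R, F) = Add(4, Add(1, Mul(-1, F))) = Add(5, Mul(-1, F)))
Function('r')(h) = Add(Rational(-5, 4), Mul(Rational(1, 4), h)) (Function('r')(h) = Mul(Rational(-1, 4), Add(5, Mul(-1, h))) = Add(Rational(-5, 4), Mul(Rational(1, 4), h)))
Mul(-1, Function('r')(Function('y')(Add(2, Mul(-1, -6)), Mul(0, 5)))) = Mul(-1, Add(Rational(-5, 4), Mul(Rational(1, 4), Add(1, Mul(-1, Add(2, Mul(-1, -6))))))) = Mul(-1, Add(Rational(-5, 4), Mul(Rational(1, 4), Add(1, Mul(-1, Add(2, 6)))))) = Mul(-1, Add(Rational(-5, 4), Mul(Rational(1, 4), Add(1, Mul(-1, 8))))) = Mul(-1, Add(Rational(-5, 4), Mul(Rational(1, 4), Add(1, -8)))) = Mul(-1, Add(Rational(-5, 4), Mul(Rational(1, 4), -7))) = Mul(-1, Add(Rational(-5, 4), Rational(-7, 4))) = Mul(-1, -3) = 3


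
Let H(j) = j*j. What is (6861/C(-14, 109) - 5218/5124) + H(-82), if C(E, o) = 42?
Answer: 1260200/183 ≈ 6886.3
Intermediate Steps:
H(j) = j**2
(6861/C(-14, 109) - 5218/5124) + H(-82) = (6861/42 - 5218/5124) + (-82)**2 = (6861*(1/42) - 5218*1/5124) + 6724 = (2287/14 - 2609/2562) + 6724 = 29708/183 + 6724 = 1260200/183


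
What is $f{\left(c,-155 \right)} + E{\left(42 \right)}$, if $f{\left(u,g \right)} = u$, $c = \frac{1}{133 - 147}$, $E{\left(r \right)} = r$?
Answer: $\frac{587}{14} \approx 41.929$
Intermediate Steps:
$c = - \frac{1}{14}$ ($c = \frac{1}{-14} = - \frac{1}{14} \approx -0.071429$)
$f{\left(c,-155 \right)} + E{\left(42 \right)} = - \frac{1}{14} + 42 = \frac{587}{14}$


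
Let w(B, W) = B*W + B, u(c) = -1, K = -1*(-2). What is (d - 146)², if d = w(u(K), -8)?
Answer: 19321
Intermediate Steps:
K = 2
w(B, W) = B + B*W
d = 7 (d = -(1 - 8) = -1*(-7) = 7)
(d - 146)² = (7 - 146)² = (-139)² = 19321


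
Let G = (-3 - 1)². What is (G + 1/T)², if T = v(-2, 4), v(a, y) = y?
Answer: 4225/16 ≈ 264.06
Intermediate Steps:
G = 16 (G = (-4)² = 16)
T = 4
(G + 1/T)² = (16 + 1/4)² = (16 + ¼)² = (65/4)² = 4225/16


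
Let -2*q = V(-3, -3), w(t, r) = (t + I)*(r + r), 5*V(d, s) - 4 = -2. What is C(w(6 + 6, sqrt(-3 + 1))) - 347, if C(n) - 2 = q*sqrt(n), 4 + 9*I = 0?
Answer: -345 - 4*(-2)**(1/4)*sqrt(13)/15 ≈ -345.81 - 0.80851*I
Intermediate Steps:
V(d, s) = 2/5 (V(d, s) = 4/5 + (1/5)*(-2) = 4/5 - 2/5 = 2/5)
I = -4/9 (I = -4/9 + (1/9)*0 = -4/9 + 0 = -4/9 ≈ -0.44444)
w(t, r) = 2*r*(-4/9 + t) (w(t, r) = (t - 4/9)*(r + r) = (-4/9 + t)*(2*r) = 2*r*(-4/9 + t))
q = -1/5 (q = -1/2*2/5 = -1/5 ≈ -0.20000)
C(n) = 2 - sqrt(n)/5
C(w(6 + 6, sqrt(-3 + 1))) - 347 = (2 - sqrt(2)*sqrt(-4 + 9*(6 + 6))*(-3 + 1)**(1/4)/3/5) - 347 = (2 - (-2)**(1/4)*sqrt(2)*sqrt(-4 + 9*12)/3/5) - 347 = (2 - sqrt(2)*sqrt(-4 + 108)*(2**(1/4)*sqrt(I))/3/5) - 347 = (2 - 4*sqrt(13)*(2**(1/4)*sqrt(I))/3/5) - 347 = (2 - 4*2**(1/4)*sqrt(13)*sqrt(I)/3/5) - 347 = (2 - 4*2**(1/4)*sqrt(13)*sqrt(I)/15) - 347 = -345 - 4*2**(1/4)*sqrt(13)*sqrt(I)/15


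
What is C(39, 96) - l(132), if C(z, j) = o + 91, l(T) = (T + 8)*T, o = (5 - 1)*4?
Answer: -18373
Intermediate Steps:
o = 16 (o = 4*4 = 16)
l(T) = T*(8 + T) (l(T) = (8 + T)*T = T*(8 + T))
C(z, j) = 107 (C(z, j) = 16 + 91 = 107)
C(39, 96) - l(132) = 107 - 132*(8 + 132) = 107 - 132*140 = 107 - 1*18480 = 107 - 18480 = -18373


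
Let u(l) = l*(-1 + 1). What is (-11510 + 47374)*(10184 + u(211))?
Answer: 365238976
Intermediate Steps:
u(l) = 0 (u(l) = l*0 = 0)
(-11510 + 47374)*(10184 + u(211)) = (-11510 + 47374)*(10184 + 0) = 35864*10184 = 365238976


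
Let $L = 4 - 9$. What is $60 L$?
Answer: $-300$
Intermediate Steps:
$L = -5$ ($L = 4 - 9 = -5$)
$60 L = 60 \left(-5\right) = -300$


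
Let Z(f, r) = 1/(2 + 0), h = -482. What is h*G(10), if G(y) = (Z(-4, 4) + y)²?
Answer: -106281/2 ≈ -53141.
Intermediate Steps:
Z(f, r) = ½ (Z(f, r) = 1/2 = ½)
G(y) = (½ + y)²
h*G(10) = -241*(1 + 2*10)²/2 = -241*(1 + 20)²/2 = -241*21²/2 = -241*441/2 = -482*441/4 = -106281/2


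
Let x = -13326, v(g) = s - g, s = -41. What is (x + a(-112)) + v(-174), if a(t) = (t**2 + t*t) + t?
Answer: 11783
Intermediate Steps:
v(g) = -41 - g
a(t) = t + 2*t**2 (a(t) = (t**2 + t**2) + t = 2*t**2 + t = t + 2*t**2)
(x + a(-112)) + v(-174) = (-13326 - 112*(1 + 2*(-112))) + (-41 - 1*(-174)) = (-13326 - 112*(1 - 224)) + (-41 + 174) = (-13326 - 112*(-223)) + 133 = (-13326 + 24976) + 133 = 11650 + 133 = 11783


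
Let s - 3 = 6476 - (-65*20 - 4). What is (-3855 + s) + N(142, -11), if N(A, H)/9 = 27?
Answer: 4171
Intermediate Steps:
N(A, H) = 243 (N(A, H) = 9*27 = 243)
s = 7783 (s = 3 + (6476 - (-65*20 - 4)) = 3 + (6476 - (-1300 - 4)) = 3 + (6476 - 1*(-1304)) = 3 + (6476 + 1304) = 3 + 7780 = 7783)
(-3855 + s) + N(142, -11) = (-3855 + 7783) + 243 = 3928 + 243 = 4171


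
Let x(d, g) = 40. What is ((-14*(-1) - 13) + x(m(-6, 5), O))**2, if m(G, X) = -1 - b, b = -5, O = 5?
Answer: 1681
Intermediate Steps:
m(G, X) = 4 (m(G, X) = -1 - 1*(-5) = -1 + 5 = 4)
((-14*(-1) - 13) + x(m(-6, 5), O))**2 = ((-14*(-1) - 13) + 40)**2 = ((14 - 13) + 40)**2 = (1 + 40)**2 = 41**2 = 1681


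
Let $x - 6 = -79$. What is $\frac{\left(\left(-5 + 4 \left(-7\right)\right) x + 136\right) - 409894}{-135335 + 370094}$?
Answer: $- \frac{135783}{78253} \approx -1.7352$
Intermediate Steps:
$x = -73$ ($x = 6 - 79 = -73$)
$\frac{\left(\left(-5 + 4 \left(-7\right)\right) x + 136\right) - 409894}{-135335 + 370094} = \frac{\left(\left(-5 + 4 \left(-7\right)\right) \left(-73\right) + 136\right) - 409894}{-135335 + 370094} = \frac{\left(\left(-5 - 28\right) \left(-73\right) + 136\right) - 409894}{234759} = \left(\left(\left(-33\right) \left(-73\right) + 136\right) - 409894\right) \frac{1}{234759} = \left(\left(2409 + 136\right) - 409894\right) \frac{1}{234759} = \left(2545 - 409894\right) \frac{1}{234759} = \left(-407349\right) \frac{1}{234759} = - \frac{135783}{78253}$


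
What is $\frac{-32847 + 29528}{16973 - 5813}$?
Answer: $- \frac{3319}{11160} \approx -0.2974$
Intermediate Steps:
$\frac{-32847 + 29528}{16973 - 5813} = - \frac{3319}{11160}$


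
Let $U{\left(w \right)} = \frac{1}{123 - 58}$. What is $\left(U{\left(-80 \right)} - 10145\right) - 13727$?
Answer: $- \frac{1551679}{65} \approx -23872.0$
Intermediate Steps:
$U{\left(w \right)} = \frac{1}{65}$
$\left(U{\left(-80 \right)} - 10145\right) - 13727 = \left(\frac{1}{65} - 10145\right) - 13727 = - \frac{659424}{65} - 13727 = - \frac{1551679}{65}$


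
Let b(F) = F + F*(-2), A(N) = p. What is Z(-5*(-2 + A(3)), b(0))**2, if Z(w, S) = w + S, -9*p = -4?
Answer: 4900/81 ≈ 60.494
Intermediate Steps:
p = 4/9 (p = -1/9*(-4) = 4/9 ≈ 0.44444)
A(N) = 4/9
b(F) = -F (b(F) = F - 2*F = -F)
Z(w, S) = S + w
Z(-5*(-2 + A(3)), b(0))**2 = (-1*0 - 5*(-2 + 4/9))**2 = (0 - 5*(-14/9))**2 = (0 + 70/9)**2 = (70/9)**2 = 4900/81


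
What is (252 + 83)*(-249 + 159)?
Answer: -30150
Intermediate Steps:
(252 + 83)*(-249 + 159) = 335*(-90) = -30150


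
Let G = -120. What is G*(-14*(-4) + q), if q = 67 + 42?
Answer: -19800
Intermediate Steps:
q = 109
G*(-14*(-4) + q) = -120*(-14*(-4) + 109) = -120*(56 + 109) = -120*165 = -19800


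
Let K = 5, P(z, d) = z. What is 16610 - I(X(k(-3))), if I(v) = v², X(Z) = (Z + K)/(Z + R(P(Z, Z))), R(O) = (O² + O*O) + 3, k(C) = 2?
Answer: 2807041/169 ≈ 16610.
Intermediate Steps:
R(O) = 3 + 2*O² (R(O) = (O² + O²) + 3 = 2*O² + 3 = 3 + 2*O²)
X(Z) = (5 + Z)/(3 + Z + 2*Z²) (X(Z) = (Z + 5)/(Z + (3 + 2*Z²)) = (5 + Z)/(3 + Z + 2*Z²))
16610 - I(X(k(-3))) = 16610 - ((5 + 2)/(3 + 2 + 2*2²))² = 16610 - (7/(3 + 2 + 2*4))² = 16610 - (7/(3 + 2 + 8))² = 16610 - (7/13)² = 16610 - 1*49/169 = 16610 - 49/169 = 2807041/169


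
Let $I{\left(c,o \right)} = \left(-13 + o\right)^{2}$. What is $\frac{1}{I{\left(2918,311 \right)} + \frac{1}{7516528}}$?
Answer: $\frac{7516528}{667497752513} \approx 1.1261 \cdot 10^{-5}$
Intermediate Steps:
$\frac{1}{I{\left(2918,311 \right)} + \frac{1}{7516528}} = \frac{1}{\left(-13 + 311\right)^{2} + \frac{1}{7516528}} = \frac{1}{298^{2} + \frac{1}{7516528}} = \frac{1}{88804 + \frac{1}{7516528}} = \frac{1}{\frac{667497752513}{7516528}} = \frac{7516528}{667497752513}$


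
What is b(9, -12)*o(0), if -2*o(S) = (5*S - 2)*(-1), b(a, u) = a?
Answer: -9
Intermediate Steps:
o(S) = -1 + 5*S/2 (o(S) = -(5*S - 2)*(-1)/2 = -(-2 + 5*S)*(-1)/2 = -(2 - 5*S)/2 = -1 + 5*S/2)
b(9, -12)*o(0) = 9*(-1 + (5/2)*0) = 9*(-1 + 0) = 9*(-1) = -9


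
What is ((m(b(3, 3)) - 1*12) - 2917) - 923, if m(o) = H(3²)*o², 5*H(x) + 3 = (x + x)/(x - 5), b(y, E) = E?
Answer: -38493/10 ≈ -3849.3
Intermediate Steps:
H(x) = -⅗ + 2*x/(5*(-5 + x)) (H(x) = -⅗ + ((x + x)/(x - 5))/5 = -⅗ + ((2*x)/(-5 + x))/5 = -⅗ + (2*x/(-5 + x))/5 = -⅗ + 2*x/(5*(-5 + x)))
m(o) = 3*o²/10 (m(o) = ((15 - 1*3²)/(5*(-5 + 3²)))*o² = ((15 - 1*9)/(5*(-5 + 9)))*o² = ((⅕)*(15 - 9)/4)*o² = ((⅕)*(¼)*6)*o² = 3*o²/10)
((m(b(3, 3)) - 1*12) - 2917) - 923 = (((3/10)*3² - 1*12) - 2917) - 923 = (((3/10)*9 - 12) - 2917) - 923 = ((27/10 - 12) - 2917) - 923 = (-93/10 - 2917) - 923 = -29263/10 - 923 = -38493/10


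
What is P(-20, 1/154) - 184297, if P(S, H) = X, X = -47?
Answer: -184344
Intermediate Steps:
P(S, H) = -47
P(-20, 1/154) - 184297 = -47 - 184297 = -184344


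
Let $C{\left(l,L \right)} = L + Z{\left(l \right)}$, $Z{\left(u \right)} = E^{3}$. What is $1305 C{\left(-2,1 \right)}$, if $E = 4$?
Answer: $84825$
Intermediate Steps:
$Z{\left(u \right)} = 64$ ($Z{\left(u \right)} = 4^{3} = 64$)
$C{\left(l,L \right)} = 64 + L$ ($C{\left(l,L \right)} = L + 64 = 64 + L$)
$1305 C{\left(-2,1 \right)} = 1305 \left(64 + 1\right) = 1305 \cdot 65 = 84825$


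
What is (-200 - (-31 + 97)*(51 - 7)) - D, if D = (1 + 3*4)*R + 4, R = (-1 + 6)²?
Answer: -3433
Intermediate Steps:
R = 25 (R = 5² = 25)
D = 329 (D = (1 + 3*4)*25 + 4 = (1 + 12)*25 + 4 = 13*25 + 4 = 325 + 4 = 329)
(-200 - (-31 + 97)*(51 - 7)) - D = (-200 - (-31 + 97)*(51 - 7)) - 1*329 = (-200 - 66*44) - 329 = (-200 - 1*2904) - 329 = (-200 - 2904) - 329 = -3104 - 329 = -3433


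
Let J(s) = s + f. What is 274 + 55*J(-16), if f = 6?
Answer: -276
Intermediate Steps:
J(s) = 6 + s (J(s) = s + 6 = 6 + s)
274 + 55*J(-16) = 274 + 55*(6 - 16) = 274 + 55*(-10) = 274 - 550 = -276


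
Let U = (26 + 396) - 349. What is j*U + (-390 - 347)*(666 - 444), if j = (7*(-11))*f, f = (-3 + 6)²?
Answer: -214203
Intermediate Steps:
f = 9 (f = 3² = 9)
j = -693 (j = (7*(-11))*9 = -77*9 = -693)
U = 73 (U = 422 - 349 = 73)
j*U + (-390 - 347)*(666 - 444) = -693*73 + (-390 - 347)*(666 - 444) = -50589 - 737*222 = -50589 - 163614 = -214203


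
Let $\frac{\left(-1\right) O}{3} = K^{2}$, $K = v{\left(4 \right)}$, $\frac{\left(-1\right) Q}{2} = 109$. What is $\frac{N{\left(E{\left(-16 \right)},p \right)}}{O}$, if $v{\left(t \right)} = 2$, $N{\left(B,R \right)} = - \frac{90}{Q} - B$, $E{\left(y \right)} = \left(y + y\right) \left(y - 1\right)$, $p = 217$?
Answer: $\frac{59251}{1308} \approx 45.299$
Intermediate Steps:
$Q = -218$ ($Q = \left(-2\right) 109 = -218$)
$E{\left(y \right)} = 2 y \left(-1 + y\right)$
$N{\left(B,R \right)} = \frac{45}{109} - B$ ($N{\left(B,R \right)} = - \frac{90}{-218} - B = \left(-90\right) \left(- \frac{1}{218}\right) - B = \frac{45}{109} - B$)
$K = 2$
$O = -12$ ($O = - 3 \cdot 2^{2} = \left(-3\right) 4 = -12$)
$\frac{N{\left(E{\left(-16 \right)},p \right)}}{O} = \frac{\frac{45}{109} - 2 \left(-16\right) \left(-1 - 16\right)}{-12} = \left(\frac{45}{109} - 2 \left(-16\right) \left(-17\right)\right) \left(- \frac{1}{12}\right) = \left(\frac{45}{109} - 544\right) \left(- \frac{1}{12}\right) = \left(- \frac{59251}{109}\right) \left(- \frac{1}{12}\right) = \frac{59251}{1308}$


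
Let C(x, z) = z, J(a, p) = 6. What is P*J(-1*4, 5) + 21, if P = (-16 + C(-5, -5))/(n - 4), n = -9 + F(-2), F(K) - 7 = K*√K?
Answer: 420/11 - 63*I*√2/11 ≈ 38.182 - 8.0996*I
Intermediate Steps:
F(K) = 7 + K^(3/2) (F(K) = 7 + K*√K = 7 + K^(3/2))
n = -2 - 2*I*√2 (n = -9 + (7 + (-2)^(3/2)) = -9 + (7 - 2*I*√2) = -2 - 2*I*√2 ≈ -2.0 - 2.8284*I)
P = -21/(-6 - 2*I*√2) (P = (-16 - 5)/((-2 - 2*I*√2) - 4) = -21/(-6 - 2*I*√2) ≈ 2.8636 - 1.3499*I)
P*J(-1*4, 5) + 21 = (63/22 - 21*I*√2/22)*6 + 21 = (189/11 - 63*I*√2/11) + 21 = 420/11 - 63*I*√2/11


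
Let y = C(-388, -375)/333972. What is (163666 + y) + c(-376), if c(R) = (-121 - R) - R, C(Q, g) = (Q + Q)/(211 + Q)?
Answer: 2428023947711/14778261 ≈ 1.6430e+5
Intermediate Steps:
C(Q, g) = 2*Q/(211 + Q) (C(Q, g) = (2*Q)/(211 + Q) = 2*Q/(211 + Q))
c(R) = -121 - 2*R
y = 194/14778261 (y = (2*(-388)/(211 - 388))/333972 = (2*(-388)/(-177))*(1/333972) = (2*(-388)*(-1/177))*(1/333972) = (776/177)*(1/333972) = 194/14778261 ≈ 1.3127e-5)
(163666 + y) + c(-376) = (163666 + 194/14778261) + (-121 - 2*(-376)) = 2418698865020/14778261 + (-121 + 752) = 2418698865020/14778261 + 631 = 2428023947711/14778261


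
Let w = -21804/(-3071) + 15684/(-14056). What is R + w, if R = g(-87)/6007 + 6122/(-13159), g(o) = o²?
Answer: 5782611482990543/853025654162822 ≈ 6.7789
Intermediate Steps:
R = 62825617/79046113 (R = (-87)²/6007 + 6122/(-13159) = 7569*(1/6007) + 6122*(-1/13159) = 7569/6007 - 6122/13159 = 62825617/79046113 ≈ 0.79480)
w = 64577865/10791494 (w = -21804*(-1/3071) + 15684*(-1/14056) = 21804/3071 - 3921/3514 = 64577865/10791494 ≈ 5.9841)
R + w = 62825617/79046113 + 64577865/10791494 = 5782611482990543/853025654162822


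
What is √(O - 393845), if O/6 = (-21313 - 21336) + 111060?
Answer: √16621 ≈ 128.92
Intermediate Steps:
O = 410466 (O = 6*((-21313 - 21336) + 111060) = 6*(-42649 + 111060) = 6*68411 = 410466)
√(O - 393845) = √(410466 - 393845) = √16621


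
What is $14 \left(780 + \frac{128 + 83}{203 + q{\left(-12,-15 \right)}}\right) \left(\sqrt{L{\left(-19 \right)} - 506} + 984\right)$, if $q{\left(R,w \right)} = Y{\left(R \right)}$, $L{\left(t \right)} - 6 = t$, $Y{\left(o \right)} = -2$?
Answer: $\frac{720902672}{67} + \frac{2197874 i \sqrt{519}}{201} \approx 1.076 \cdot 10^{7} + 2.4911 \cdot 10^{5} i$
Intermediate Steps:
$L{\left(t \right)} = 6 + t$
$q{\left(R,w \right)} = -2$
$14 \left(780 + \frac{128 + 83}{203 + q{\left(-12,-15 \right)}}\right) \left(\sqrt{L{\left(-19 \right)} - 506} + 984\right) = 14 \left(780 + \frac{128 + 83}{203 - 2}\right) \left(\sqrt{\left(6 - 19\right) - 506} + 984\right) = 14 \left(780 + \frac{211}{201}\right) \left(\sqrt{-13 - 506} + 984\right) = 14 \left(780 + 211 \cdot \frac{1}{201}\right) \left(\sqrt{-519} + 984\right) = 14 \left(780 + \frac{211}{201}\right) \left(i \sqrt{519} + 984\right) = 14 \frac{156991 \left(984 + i \sqrt{519}\right)}{201} = 14 \left(\frac{51493048}{67} + \frac{156991 i \sqrt{519}}{201}\right) = \frac{720902672}{67} + \frac{2197874 i \sqrt{519}}{201}$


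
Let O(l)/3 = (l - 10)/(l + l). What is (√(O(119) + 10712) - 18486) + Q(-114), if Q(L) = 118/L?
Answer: -1053761/57 + √606848354/238 ≈ -18384.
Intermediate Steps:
O(l) = 3*(-10 + l)/(2*l) (O(l) = 3*((l - 10)/(l + l)) = 3*((-10 + l)/((2*l))) = 3*((-10 + l)*(1/(2*l))) = 3*((-10 + l)/(2*l)) = 3*(-10 + l)/(2*l))
(√(O(119) + 10712) - 18486) + Q(-114) = (√((3/2 - 15/119) + 10712) - 18486) + 118/(-114) = (√((3/2 - 15*1/119) + 10712) - 18486) + 118*(-1/114) = (√((3/2 - 15/119) + 10712) - 18486) - 59/57 = (√(327/238 + 10712) - 18486) - 59/57 = (√(2549783/238) - 18486) - 59/57 = (√606848354/238 - 18486) - 59/57 = (-18486 + √606848354/238) - 59/57 = -1053761/57 + √606848354/238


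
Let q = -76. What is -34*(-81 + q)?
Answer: 5338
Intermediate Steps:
-34*(-81 + q) = -34*(-81 - 76) = -34*(-157) = 5338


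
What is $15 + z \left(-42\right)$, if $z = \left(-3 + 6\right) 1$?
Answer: $-111$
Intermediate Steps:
$z = 3$ ($z = 3 \cdot 1 = 3$)
$15 + z \left(-42\right) = 15 + 3 \left(-42\right) = 15 - 126 = -111$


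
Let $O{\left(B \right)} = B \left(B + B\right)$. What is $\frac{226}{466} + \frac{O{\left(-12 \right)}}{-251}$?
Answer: $- \frac{38741}{58483} \approx -0.66243$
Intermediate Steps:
$O{\left(B \right)} = 2 B^{2}$ ($O{\left(B \right)} = B 2 B = 2 B^{2}$)
$\frac{226}{466} + \frac{O{\left(-12 \right)}}{-251} = \frac{226}{466} + \frac{2 \left(-12\right)^{2}}{-251} = 226 \cdot \frac{1}{466} + 2 \cdot 144 \left(- \frac{1}{251}\right) = \frac{113}{233} + 288 \left(- \frac{1}{251}\right) = \frac{113}{233} - \frac{288}{251} = - \frac{38741}{58483}$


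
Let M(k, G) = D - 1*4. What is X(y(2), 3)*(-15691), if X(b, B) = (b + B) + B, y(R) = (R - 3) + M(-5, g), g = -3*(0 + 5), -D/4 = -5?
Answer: -329511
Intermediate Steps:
D = 20 (D = -4*(-5) = 20)
g = -15 (g = -3*5 = -15)
M(k, G) = 16 (M(k, G) = 20 - 1*4 = 20 - 4 = 16)
y(R) = 13 + R (y(R) = (R - 3) + 16 = (-3 + R) + 16 = 13 + R)
X(b, B) = b + 2*B (X(b, B) = (B + b) + B = b + 2*B)
X(y(2), 3)*(-15691) = ((13 + 2) + 2*3)*(-15691) = (15 + 6)*(-15691) = 21*(-15691) = -329511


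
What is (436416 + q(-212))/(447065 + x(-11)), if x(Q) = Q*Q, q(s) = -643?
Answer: 435773/447186 ≈ 0.97448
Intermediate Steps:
x(Q) = Q**2
(436416 + q(-212))/(447065 + x(-11)) = (436416 - 643)/(447065 + (-11)**2) = 435773/(447065 + 121) = 435773/447186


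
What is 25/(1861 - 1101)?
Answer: 5/152 ≈ 0.032895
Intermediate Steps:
25/(1861 - 1101) = 25/760 = (1/760)*25 = 5/152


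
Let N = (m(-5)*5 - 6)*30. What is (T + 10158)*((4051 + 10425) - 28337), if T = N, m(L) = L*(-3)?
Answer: -169492308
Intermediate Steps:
m(L) = -3*L
N = 2070 (N = (-3*(-5)*5 - 6)*30 = (15*5 - 6)*30 = (75 - 6)*30 = 69*30 = 2070)
T = 2070
(T + 10158)*((4051 + 10425) - 28337) = (2070 + 10158)*((4051 + 10425) - 28337) = 12228*(14476 - 28337) = 12228*(-13861) = -169492308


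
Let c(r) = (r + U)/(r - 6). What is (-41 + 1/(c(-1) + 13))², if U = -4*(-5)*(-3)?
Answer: 38750625/23104 ≈ 1677.2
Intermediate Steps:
U = -60 (U = 20*(-3) = -60)
c(r) = (-60 + r)/(-6 + r) (c(r) = (r - 60)/(r - 6) = (-60 + r)/(-6 + r))
(-41 + 1/(c(-1) + 13))² = (-41 + 1/((-60 - 1)/(-6 - 1) + 13))² = (-41 + 1/(-61/(-7) + 13))² = (-41 + 1/(-⅐*(-61) + 13))² = (-41 + 1/(61/7 + 13))² = (-41 + 1/(152/7))² = (-41 + 7/152)² = (-6225/152)² = 38750625/23104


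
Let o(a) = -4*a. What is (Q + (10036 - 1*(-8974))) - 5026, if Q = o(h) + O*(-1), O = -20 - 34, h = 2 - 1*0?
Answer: 14030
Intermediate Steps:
h = 2 (h = 2 + 0 = 2)
O = -54
Q = 46 (Q = -4*2 - 54*(-1) = -8 + 54 = 46)
(Q + (10036 - 1*(-8974))) - 5026 = (46 + (10036 - 1*(-8974))) - 5026 = (46 + (10036 + 8974)) - 5026 = (46 + 19010) - 5026 = 19056 - 5026 = 14030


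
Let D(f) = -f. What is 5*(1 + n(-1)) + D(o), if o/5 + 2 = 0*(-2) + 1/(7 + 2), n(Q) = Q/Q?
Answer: 175/9 ≈ 19.444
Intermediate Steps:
n(Q) = 1
o = -85/9 (o = -10 + 5*(0*(-2) + 1/(7 + 2)) = -10 + 5*(0 + 1/9) = -10 + 5*(1/9) = -10 + 5/9 = -85/9 ≈ -9.4444)
5*(1 + n(-1)) + D(o) = 5*(1 + 1) - 1*(-85/9) = 5*2 + 85/9 = 10 + 85/9 = 175/9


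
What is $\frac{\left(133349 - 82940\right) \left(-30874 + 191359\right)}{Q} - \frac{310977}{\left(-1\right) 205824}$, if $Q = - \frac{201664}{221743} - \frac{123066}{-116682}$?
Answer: $\frac{20812391211764189351577}{373711275008} \approx 5.5691 \cdot 10^{10}$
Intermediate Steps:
$Q = \frac{27235255}{187488527}$ ($Q = \left(-201664\right) \frac{1}{221743} - - \frac{20511}{19447} = - \frac{8768}{9641} + \frac{20511}{19447} = \frac{27235255}{187488527} \approx 0.14526$)
$\frac{\left(133349 - 82940\right) \left(-30874 + 191359\right)}{Q} - \frac{310977}{\left(-1\right) 205824} = \frac{\left(133349 - 82940\right) \left(-30874 + 191359\right)}{\frac{27235255}{187488527}} - \frac{310977}{\left(-1\right) 205824} = 50409 \cdot 160485 \cdot \frac{187488527}{27235255} - \frac{310977}{-205824} = 8089888365 \cdot \frac{187488527}{27235255} - - \frac{103659}{68608} = \frac{303352250629657671}{5447051} + \frac{103659}{68608} = \frac{20812391211764189351577}{373711275008}$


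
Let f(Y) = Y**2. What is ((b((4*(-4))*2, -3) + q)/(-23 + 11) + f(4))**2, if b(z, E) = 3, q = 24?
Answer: 3025/16 ≈ 189.06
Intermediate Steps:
((b((4*(-4))*2, -3) + q)/(-23 + 11) + f(4))**2 = ((3 + 24)/(-23 + 11) + 4**2)**2 = (27/(-12) + 16)**2 = (27*(-1/12) + 16)**2 = (-9/4 + 16)**2 = (55/4)**2 = 3025/16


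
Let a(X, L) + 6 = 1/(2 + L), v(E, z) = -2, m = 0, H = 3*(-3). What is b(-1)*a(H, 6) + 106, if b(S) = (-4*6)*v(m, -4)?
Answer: -176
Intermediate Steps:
H = -9
a(X, L) = -6 + 1/(2 + L)
b(S) = 48 (b(S) = -4*6*(-2) = -24*(-2) = 48)
b(-1)*a(H, 6) + 106 = 48*((-11 - 6*6)/(2 + 6)) + 106 = 48*((-11 - 36)/8) + 106 = 48*((⅛)*(-47)) + 106 = 48*(-47/8) + 106 = -282 + 106 = -176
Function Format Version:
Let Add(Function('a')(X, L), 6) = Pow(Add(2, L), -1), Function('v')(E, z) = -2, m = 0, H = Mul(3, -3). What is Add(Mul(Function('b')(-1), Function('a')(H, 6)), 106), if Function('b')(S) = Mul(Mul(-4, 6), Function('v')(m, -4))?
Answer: -176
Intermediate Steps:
H = -9
Function('a')(X, L) = Add(-6, Pow(Add(2, L), -1))
Function('b')(S) = 48 (Function('b')(S) = Mul(Mul(-4, 6), -2) = Mul(-24, -2) = 48)
Add(Mul(Function('b')(-1), Function('a')(H, 6)), 106) = Add(Mul(48, Mul(Pow(Add(2, 6), -1), Add(-11, Mul(-6, 6)))), 106) = Add(Mul(48, Mul(Pow(8, -1), Add(-11, -36))), 106) = Add(Mul(48, Mul(Rational(1, 8), -47)), 106) = Add(Mul(48, Rational(-47, 8)), 106) = Add(-282, 106) = -176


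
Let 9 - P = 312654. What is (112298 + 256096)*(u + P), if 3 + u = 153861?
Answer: -58496178078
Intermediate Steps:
P = -312645 (P = 9 - 1*312654 = 9 - 312654 = -312645)
u = 153858 (u = -3 + 153861 = 153858)
(112298 + 256096)*(u + P) = (112298 + 256096)*(153858 - 312645) = 368394*(-158787) = -58496178078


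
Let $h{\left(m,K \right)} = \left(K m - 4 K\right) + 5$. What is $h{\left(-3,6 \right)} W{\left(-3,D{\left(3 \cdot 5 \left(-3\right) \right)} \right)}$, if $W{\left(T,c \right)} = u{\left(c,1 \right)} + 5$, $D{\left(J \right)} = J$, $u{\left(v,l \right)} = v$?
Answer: $1480$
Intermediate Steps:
$h{\left(m,K \right)} = 5 - 4 K + K m$ ($h{\left(m,K \right)} = \left(- 4 K + K m\right) + 5 = 5 - 4 K + K m$)
$W{\left(T,c \right)} = 5 + c$ ($W{\left(T,c \right)} = c + 5 = 5 + c$)
$h{\left(-3,6 \right)} W{\left(-3,D{\left(3 \cdot 5 \left(-3\right) \right)} \right)} = \left(5 - 24 + 6 \left(-3\right)\right) \left(5 + 3 \cdot 5 \left(-3\right)\right) = \left(5 - 24 - 18\right) \left(5 + 15 \left(-3\right)\right) = - 37 \left(5 - 45\right) = \left(-37\right) \left(-40\right) = 1480$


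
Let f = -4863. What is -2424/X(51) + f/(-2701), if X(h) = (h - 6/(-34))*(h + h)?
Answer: 1569803/1174935 ≈ 1.3361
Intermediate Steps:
X(h) = 2*h*(3/17 + h) (X(h) = (h - 6*(-1/34))*(2*h) = (h + 3/17)*(2*h) = (3/17 + h)*(2*h) = 2*h*(3/17 + h))
-2424/X(51) + f/(-2701) = -2424*1/(6*(3 + 17*51)) - 4863/(-2701) = -2424*1/(6*(3 + 867)) - 4863*(-1/2701) = -2424/((2/17)*51*870) + 4863/2701 = -2424/5220 + 4863/2701 = -2424*1/5220 + 4863/2701 = -202/435 + 4863/2701 = 1569803/1174935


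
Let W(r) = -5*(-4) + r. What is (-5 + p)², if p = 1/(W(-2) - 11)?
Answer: 1156/49 ≈ 23.592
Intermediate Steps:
W(r) = 20 + r
p = ⅐ (p = 1/((20 - 2) - 11) = 1/(18 - 11) = 1/7 = ⅐ ≈ 0.14286)
(-5 + p)² = (-5 + ⅐)² = (-34/7)² = 1156/49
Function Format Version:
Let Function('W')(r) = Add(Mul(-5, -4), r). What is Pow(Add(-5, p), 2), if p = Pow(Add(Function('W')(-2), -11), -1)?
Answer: Rational(1156, 49) ≈ 23.592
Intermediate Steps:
Function('W')(r) = Add(20, r)
p = Rational(1, 7) (p = Pow(Add(Add(20, -2), -11), -1) = Pow(Add(18, -11), -1) = Pow(7, -1) = Rational(1, 7) ≈ 0.14286)
Pow(Add(-5, p), 2) = Pow(Add(-5, Rational(1, 7)), 2) = Pow(Rational(-34, 7), 2) = Rational(1156, 49)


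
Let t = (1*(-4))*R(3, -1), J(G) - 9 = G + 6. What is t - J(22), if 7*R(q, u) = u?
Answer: -255/7 ≈ -36.429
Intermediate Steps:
J(G) = 15 + G (J(G) = 9 + (G + 6) = 9 + (6 + G) = 15 + G)
R(q, u) = u/7
t = 4/7 (t = (1*(-4))*((1/7)*(-1)) = -4*(-1/7) = 4/7 ≈ 0.57143)
t - J(22) = 4/7 - (15 + 22) = 4/7 - 1*37 = 4/7 - 37 = -255/7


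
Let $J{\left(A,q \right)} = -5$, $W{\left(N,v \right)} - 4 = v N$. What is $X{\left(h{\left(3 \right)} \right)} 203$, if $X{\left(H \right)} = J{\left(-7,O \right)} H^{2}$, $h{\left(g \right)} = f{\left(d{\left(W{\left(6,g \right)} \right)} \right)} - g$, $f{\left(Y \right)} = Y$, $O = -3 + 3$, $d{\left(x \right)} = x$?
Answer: $-366415$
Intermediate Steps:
$W{\left(N,v \right)} = 4 + N v$ ($W{\left(N,v \right)} = 4 + v N = 4 + N v$)
$O = 0$
$h{\left(g \right)} = 4 + 5 g$ ($h{\left(g \right)} = \left(4 + 6 g\right) - g = 4 + 5 g$)
$X{\left(H \right)} = - 5 H^{2}$
$X{\left(h{\left(3 \right)} \right)} 203 = - 5 \left(4 + 5 \cdot 3\right)^{2} \cdot 203 = - 5 \left(4 + 15\right)^{2} \cdot 203 = - 5 \cdot 19^{2} \cdot 203 = \left(-5\right) 361 \cdot 203 = \left(-1805\right) 203 = -366415$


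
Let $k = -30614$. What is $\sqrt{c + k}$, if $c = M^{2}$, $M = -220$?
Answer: $\sqrt{17786} \approx 133.36$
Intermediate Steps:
$c = 48400$ ($c = \left(-220\right)^{2} = 48400$)
$\sqrt{c + k} = \sqrt{48400 - 30614} = \sqrt{17786}$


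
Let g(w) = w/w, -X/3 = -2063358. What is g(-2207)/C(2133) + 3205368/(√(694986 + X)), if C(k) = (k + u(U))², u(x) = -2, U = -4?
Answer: 1/4541161 + 534228*√10185/44135 ≈ 1221.6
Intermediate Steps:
X = 6190074 (X = -3*(-2063358) = 6190074)
g(w) = 1
C(k) = (-2 + k)² (C(k) = (k - 2)² = (-2 + k)²)
g(-2207)/C(2133) + 3205368/(√(694986 + X)) = 1/(-2 + 2133)² + 3205368/(√(694986 + 6190074)) = 1/2131² + 3205368/(√6885060) = 1/4541161 + 3205368/((26*√10185)) = 1*(1/4541161) + 3205368*(√10185/264810) = 1/4541161 + 534228*√10185/44135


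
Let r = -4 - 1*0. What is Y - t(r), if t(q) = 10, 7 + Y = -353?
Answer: -370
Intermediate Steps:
Y = -360 (Y = -7 - 353 = -360)
r = -4 (r = -4 + 0 = -4)
Y - t(r) = -360 - 1*10 = -360 - 10 = -370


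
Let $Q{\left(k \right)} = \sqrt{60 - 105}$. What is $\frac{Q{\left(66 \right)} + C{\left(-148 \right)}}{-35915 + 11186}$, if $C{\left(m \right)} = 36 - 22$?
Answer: $- \frac{14}{24729} - \frac{i \sqrt{5}}{8243} \approx -0.00056614 - 0.00027127 i$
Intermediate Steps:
$Q{\left(k \right)} = 3 i \sqrt{5}$ ($Q{\left(k \right)} = \sqrt{-45} = 3 i \sqrt{5}$)
$C{\left(m \right)} = 14$ ($C{\left(m \right)} = 36 - 22 = 14$)
$\frac{Q{\left(66 \right)} + C{\left(-148 \right)}}{-35915 + 11186} = \frac{3 i \sqrt{5} + 14}{-35915 + 11186} = \frac{14 + 3 i \sqrt{5}}{-24729} = \left(14 + 3 i \sqrt{5}\right) \left(- \frac{1}{24729}\right) = - \frac{14}{24729} - \frac{i \sqrt{5}}{8243}$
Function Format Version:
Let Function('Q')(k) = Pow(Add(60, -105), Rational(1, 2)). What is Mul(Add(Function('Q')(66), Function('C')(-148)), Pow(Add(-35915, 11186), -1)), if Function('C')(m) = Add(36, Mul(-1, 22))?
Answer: Add(Rational(-14, 24729), Mul(Rational(-1, 8243), I, Pow(5, Rational(1, 2)))) ≈ Add(-0.00056614, Mul(-0.00027127, I))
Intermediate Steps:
Function('Q')(k) = Mul(3, I, Pow(5, Rational(1, 2))) (Function('Q')(k) = Pow(-45, Rational(1, 2)) = Mul(3, I, Pow(5, Rational(1, 2))))
Function('C')(m) = 14 (Function('C')(m) = Add(36, -22) = 14)
Mul(Add(Function('Q')(66), Function('C')(-148)), Pow(Add(-35915, 11186), -1)) = Mul(Add(Mul(3, I, Pow(5, Rational(1, 2))), 14), Pow(Add(-35915, 11186), -1)) = Mul(Add(14, Mul(3, I, Pow(5, Rational(1, 2)))), Pow(-24729, -1)) = Mul(Add(14, Mul(3, I, Pow(5, Rational(1, 2)))), Rational(-1, 24729)) = Add(Rational(-14, 24729), Mul(Rational(-1, 8243), I, Pow(5, Rational(1, 2))))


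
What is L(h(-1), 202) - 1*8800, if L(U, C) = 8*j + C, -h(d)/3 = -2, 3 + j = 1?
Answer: -8614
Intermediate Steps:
j = -2 (j = -3 + 1 = -2)
h(d) = 6 (h(d) = -3*(-2) = 6)
L(U, C) = -16 + C (L(U, C) = 8*(-2) + C = -16 + C)
L(h(-1), 202) - 1*8800 = (-16 + 202) - 1*8800 = 186 - 8800 = -8614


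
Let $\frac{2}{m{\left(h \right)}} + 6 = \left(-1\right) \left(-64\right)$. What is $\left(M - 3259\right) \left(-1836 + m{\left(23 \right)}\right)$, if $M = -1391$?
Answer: $\frac{247579950}{29} \approx 8.5372 \cdot 10^{6}$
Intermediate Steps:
$m{\left(h \right)} = \frac{1}{29}$ ($m{\left(h \right)} = \frac{2}{-6 - -64} = \frac{2}{-6 + 64} = \frac{2}{58} = 2 \cdot \frac{1}{58} = \frac{1}{29}$)
$\left(M - 3259\right) \left(-1836 + m{\left(23 \right)}\right) = \left(-1391 - 3259\right) \left(-1836 + \frac{1}{29}\right) = \left(-4650\right) \left(- \frac{53243}{29}\right) = \frac{247579950}{29}$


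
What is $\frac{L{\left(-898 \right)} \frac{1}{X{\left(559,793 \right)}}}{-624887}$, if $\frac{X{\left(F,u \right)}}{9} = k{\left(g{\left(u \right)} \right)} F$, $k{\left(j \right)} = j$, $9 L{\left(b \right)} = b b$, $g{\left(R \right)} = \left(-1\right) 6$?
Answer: $\frac{403202}{84882775419} \approx 4.7501 \cdot 10^{-6}$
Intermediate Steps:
$g{\left(R \right)} = -6$
$L{\left(b \right)} = \frac{b^{2}}{9}$ ($L{\left(b \right)} = \frac{b b}{9} = \frac{b^{2}}{9}$)
$X{\left(F,u \right)} = - 54 F$ ($X{\left(F,u \right)} = 9 \left(- 6 F\right) = - 54 F$)
$\frac{L{\left(-898 \right)} \frac{1}{X{\left(559,793 \right)}}}{-624887} = \frac{\frac{\left(-898\right)^{2}}{9} \frac{1}{\left(-54\right) 559}}{-624887} = \frac{\frac{1}{9} \cdot 806404}{-30186} \left(- \frac{1}{624887}\right) = \frac{806404}{9} \left(- \frac{1}{30186}\right) \left(- \frac{1}{624887}\right) = \left(- \frac{403202}{135837}\right) \left(- \frac{1}{624887}\right) = \frac{403202}{84882775419}$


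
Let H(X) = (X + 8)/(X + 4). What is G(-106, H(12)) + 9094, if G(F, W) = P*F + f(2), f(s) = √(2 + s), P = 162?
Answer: -8076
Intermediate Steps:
H(X) = (8 + X)/(4 + X)
G(F, W) = 2 + 162*F (G(F, W) = 162*F + √(2 + 2) = 162*F + √4 = 162*F + 2 = 2 + 162*F)
G(-106, H(12)) + 9094 = (2 + 162*(-106)) + 9094 = (2 - 17172) + 9094 = -17170 + 9094 = -8076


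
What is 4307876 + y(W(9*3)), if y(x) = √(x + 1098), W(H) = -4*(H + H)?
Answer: 4307876 + 21*√2 ≈ 4.3079e+6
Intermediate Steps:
W(H) = -8*H
y(x) = √(1098 + x)
4307876 + y(W(9*3)) = 4307876 + √(1098 - 72*3) = 4307876 + √(1098 - 8*27) = 4307876 + √(1098 - 216) = 4307876 + √882 = 4307876 + 21*√2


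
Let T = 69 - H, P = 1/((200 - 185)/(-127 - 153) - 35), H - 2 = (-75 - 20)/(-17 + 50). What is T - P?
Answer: 4528526/64779 ≈ 69.907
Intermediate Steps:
H = -29/33 (H = 2 + (-75 - 20)/(-17 + 50) = 2 - 95/33 = -29/33 ≈ -0.87879)
P = -56/1963 (P = 1/(15/(-280) - 35) = 1/(15*(-1/280) - 35) = 1/(-3/56 - 35) = 1/(-1963/56) = -56/1963 ≈ -0.028528)
T = 2306/33 (T = 69 - 1*(-29/33) = 69 + 29/33 = 2306/33 ≈ 69.879)
T - P = 2306/33 - 1*(-56/1963) = 2306/33 + 56/1963 = 4528526/64779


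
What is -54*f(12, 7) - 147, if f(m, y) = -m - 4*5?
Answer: 1581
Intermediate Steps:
f(m, y) = -20 - m (f(m, y) = -m - 20 = -20 - m)
-54*f(12, 7) - 147 = -54*(-20 - 1*12) - 147 = -54*(-20 - 12) - 147 = -54*(-32) - 147 = 1728 - 147 = 1581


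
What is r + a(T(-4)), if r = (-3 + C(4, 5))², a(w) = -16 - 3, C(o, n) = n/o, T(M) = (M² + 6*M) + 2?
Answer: -255/16 ≈ -15.938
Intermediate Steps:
T(M) = 2 + M² + 6*M
a(w) = -19
r = 49/16 (r = (-3 + 5/4)² = (-7/4)² = 49/16 ≈ 3.0625)
r + a(T(-4)) = 49/16 - 19 = -255/16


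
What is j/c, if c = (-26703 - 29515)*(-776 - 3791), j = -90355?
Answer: -90355/256747606 ≈ -0.00035192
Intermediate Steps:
c = 256747606 (c = -56218*(-4567) = 256747606)
j/c = -90355/256747606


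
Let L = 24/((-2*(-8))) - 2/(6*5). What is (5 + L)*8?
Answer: 772/15 ≈ 51.467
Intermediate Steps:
L = 43/30 (L = 24/16 - 2/30 = 24*(1/16) - 2*1/30 = 3/2 - 1/15 = 43/30 ≈ 1.4333)
(5 + L)*8 = (5 + 43/30)*8 = (193/30)*8 = 772/15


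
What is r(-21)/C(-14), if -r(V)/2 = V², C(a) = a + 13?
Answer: 882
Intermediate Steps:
C(a) = 13 + a
r(V) = -2*V²
r(-21)/C(-14) = (-2*(-21)²)/(13 - 14) = -2*441/(-1) = -882*(-1) = 882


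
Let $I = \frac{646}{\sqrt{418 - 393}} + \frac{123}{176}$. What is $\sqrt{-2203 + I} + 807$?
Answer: $807 + \frac{i \sqrt{100338095}}{220} \approx 807.0 + 45.531 i$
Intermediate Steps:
$I = \frac{114311}{880}$ ($I = \frac{646}{\sqrt{25}} + 123 \cdot \frac{1}{176} = \frac{646}{5} + \frac{123}{176} = \frac{114311}{880} \approx 129.9$)
$\sqrt{-2203 + I} + 807 = \sqrt{-2203 + \frac{114311}{880}} + 807 = \sqrt{- \frac{1824329}{880}} + 807 = \frac{i \sqrt{100338095}}{220} + 807 = 807 + \frac{i \sqrt{100338095}}{220}$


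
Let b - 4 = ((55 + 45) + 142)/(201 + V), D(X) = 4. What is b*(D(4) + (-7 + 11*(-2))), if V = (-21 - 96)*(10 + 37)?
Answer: -261875/2649 ≈ -98.858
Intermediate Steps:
V = -5499 (V = -117*47 = -5499)
b = 10475/2649 (b = 4 + ((55 + 45) + 142)/(201 - 5499) = 4 + (100 + 142)/(-5298) = 4 + 242*(-1/5298) = 4 - 121/2649 = 10475/2649 ≈ 3.9543)
b*(D(4) + (-7 + 11*(-2))) = 10475*(4 + (-7 + 11*(-2)))/2649 = 10475*(4 + (-7 - 22))/2649 = 10475*(4 - 29)/2649 = (10475/2649)*(-25) = -261875/2649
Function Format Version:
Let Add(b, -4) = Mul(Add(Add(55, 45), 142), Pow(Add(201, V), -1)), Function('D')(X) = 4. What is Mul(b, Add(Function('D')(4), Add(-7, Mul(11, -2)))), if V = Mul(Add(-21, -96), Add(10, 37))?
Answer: Rational(-261875, 2649) ≈ -98.858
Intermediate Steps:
V = -5499 (V = Mul(-117, 47) = -5499)
b = Rational(10475, 2649) (b = Add(4, Mul(Add(Add(55, 45), 142), Pow(Add(201, -5499), -1))) = Add(4, Mul(Add(100, 142), Pow(-5298, -1))) = Add(4, Mul(242, Rational(-1, 5298))) = Add(4, Rational(-121, 2649)) = Rational(10475, 2649) ≈ 3.9543)
Mul(b, Add(Function('D')(4), Add(-7, Mul(11, -2)))) = Mul(Rational(10475, 2649), Add(4, Add(-7, Mul(11, -2)))) = Mul(Rational(10475, 2649), Add(4, Add(-7, -22))) = Mul(Rational(10475, 2649), Add(4, -29)) = Mul(Rational(10475, 2649), -25) = Rational(-261875, 2649)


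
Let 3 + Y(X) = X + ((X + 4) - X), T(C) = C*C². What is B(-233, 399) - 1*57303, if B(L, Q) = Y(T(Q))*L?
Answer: -14800496903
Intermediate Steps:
T(C) = C³
Y(X) = 1 + X (Y(X) = -3 + (X + ((X + 4) - X)) = -3 + (X + ((4 + X) - X)) = -3 + (X + 4) = -3 + (4 + X) = 1 + X)
B(L, Q) = L*(1 + Q³) (B(L, Q) = (1 + Q³)*L = L*(1 + Q³))
B(-233, 399) - 1*57303 = -233*(1 + 399³) - 1*57303 = -233*(1 + 63521199) - 57303 = -233*63521200 - 57303 = -14800439600 - 57303 = -14800496903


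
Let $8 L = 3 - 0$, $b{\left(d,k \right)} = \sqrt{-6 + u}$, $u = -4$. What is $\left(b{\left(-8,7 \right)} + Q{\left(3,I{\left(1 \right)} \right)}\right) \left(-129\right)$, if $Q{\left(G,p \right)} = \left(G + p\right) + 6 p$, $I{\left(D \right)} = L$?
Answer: $- \frac{5805}{8} - 129 i \sqrt{10} \approx -725.63 - 407.93 i$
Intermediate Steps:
$b{\left(d,k \right)} = i \sqrt{10}$ ($b{\left(d,k \right)} = \sqrt{-6 - 4} = \sqrt{-10} = i \sqrt{10}$)
$L = \frac{3}{8}$ ($L = \frac{3 - 0}{8} = \frac{3 + 0}{8} = \frac{1}{8} \cdot 3 = \frac{3}{8} \approx 0.375$)
$I{\left(D \right)} = \frac{3}{8}$
$Q{\left(G,p \right)} = G + 7 p$
$\left(b{\left(-8,7 \right)} + Q{\left(3,I{\left(1 \right)} \right)}\right) \left(-129\right) = \left(i \sqrt{10} + \left(3 + 7 \cdot \frac{3}{8}\right)\right) \left(-129\right) = \left(i \sqrt{10} + \left(3 + \frac{21}{8}\right)\right) \left(-129\right) = \left(i \sqrt{10} + \frac{45}{8}\right) \left(-129\right) = \left(\frac{45}{8} + i \sqrt{10}\right) \left(-129\right) = - \frac{5805}{8} - 129 i \sqrt{10}$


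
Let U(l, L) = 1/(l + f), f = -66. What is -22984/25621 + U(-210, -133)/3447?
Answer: -21866359669/24375102012 ≈ -0.89708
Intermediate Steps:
U(l, L) = 1/(-66 + l) (U(l, L) = 1/(l - 66) = 1/(-66 + l))
-22984/25621 + U(-210, -133)/3447 = -22984/25621 + 1/(-66 - 210*3447) = -22984*1/25621 + (1/3447)/(-276) = -22984/25621 - 1/276*1/3447 = -22984/25621 - 1/951372 = -21866359669/24375102012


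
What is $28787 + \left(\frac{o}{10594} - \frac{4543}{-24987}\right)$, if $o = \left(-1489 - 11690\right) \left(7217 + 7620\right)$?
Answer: $\frac{2734441879027}{264712278} \approx 10330.0$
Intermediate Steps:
$o = -195536823$ ($o = \left(-13179\right) 14837 = -195536823$)
$28787 + \left(\frac{o}{10594} - \frac{4543}{-24987}\right) = 28787 - \left(- \frac{4543}{24987} + \frac{195536823}{10594}\right) = 28787 - \frac{4885830467759}{264712278} = \frac{2734441879027}{264712278}$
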